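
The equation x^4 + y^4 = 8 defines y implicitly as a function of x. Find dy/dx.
Differentiate both sides with respect to x, treating y as y(x). By the chain rule, any term containing y contributes a factor of y' = dy/dx when we differentiate it.

Move every term to one side and write the relation as F(x, y) = 0. Term by term,
  d/dx[x^4] = 4x^3
  d/dx[y^4] = 4y^3·y'
  d/dx[-8] = 0

The pieces without y' make up ∂F/∂x and the coefficient of y' is ∂F/∂y:
  ∂F/∂x = 4x^3,
  ∂F/∂y = 4y^3.

Since d/dx[F] = ∂F/∂x + (∂F/∂y)·y' = 0, solve for y':
  (∂F/∂y)·y' = -∂F/∂x
  dy/dx = -(∂F/∂x)/(∂F/∂y) = -(4x^3)/(4y^3) = -x^3/y^3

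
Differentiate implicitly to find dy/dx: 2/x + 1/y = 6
Differentiate both sides with respect to x, treating y as y(x). By the chain rule, any term containing y contributes a factor of y' = dy/dx when we differentiate it.

Move every term to one side and write the relation as F(x, y) = 0. Term by term,
  d/dx[1/y] = -y'/y^2
  d/dx[2/x] = -2/x^2
  d/dx[-6] = 0

The pieces without y' make up ∂F/∂x and the coefficient of y' is ∂F/∂y:
  ∂F/∂x = -2/x^2,
  ∂F/∂y = -1/y^2.

Since d/dx[F] = ∂F/∂x + (∂F/∂y)·y' = 0, solve for y':
  (∂F/∂y)·y' = -∂F/∂x
  dy/dx = -(∂F/∂x)/(∂F/∂y) = -(-2/x^2)/(-1/y^2) = -2y^2/x^2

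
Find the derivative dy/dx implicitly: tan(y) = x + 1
Apply d/dx to both sides, remembering that y depends on x. Each occurrence of y therefore brings in a y' = dy/dx via the chain rule.

With F(x, y) equal to the left-hand side minus the right, differentiate F term by term:
  d/dx[-x] = -1
  d/dx[tan(y)] = y'(tan(y)^2 + 1)
  d/dx[-1] = 0
Adding these up, d/dx[F] = 0 becomes
  (-1) + (tan(y)^2 + 1)·y' = 0,
so isolating y',
  dy/dx = -(-1)/(tan(y)^2 + 1) = cos(y)^2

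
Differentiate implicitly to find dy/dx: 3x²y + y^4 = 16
Differentiate both sides with respect to x, treating y as y(x). By the chain rule, any term containing y contributes a factor of y' = dy/dx when we differentiate it.

Move every term to one side and write the relation as F(x, y) = 0. Term by term,
  d/dx[3x^2y] = 3x^2·y' + 6xy
  d/dx[y^4] = 4y^3·y'
  d/dx[-16] = 0

The pieces without y' make up ∂F/∂x and the coefficient of y' is ∂F/∂y:
  ∂F/∂x = 6xy,
  ∂F/∂y = 3x^2 + 4y^3.

Since d/dx[F] = ∂F/∂x + (∂F/∂y)·y' = 0, solve for y':
  (∂F/∂y)·y' = -∂F/∂x
  dy/dx = -(∂F/∂x)/(∂F/∂y) = -(6xy)/(3x^2 + 4y^3) = -6xy/(3x^2 + 4y^3)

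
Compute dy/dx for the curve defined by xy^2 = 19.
Differentiate the relation implicitly: treat y = y(x) and apply the chain rule, so every y-derivative picks up a y' = dy/dx factor.

With everything moved to the left-hand side, differentiate term by term:
  d/dx[xy^2] = 2xy·y' + y^2
  d/dx[-19] = 0

Separating the contributions that come from x directly and those that come through y:
  without y':      y^2
  multiplying y':  2xy

so (y^2) + (2xy)·y' = 0, and therefore
  dy/dx = -(y^2)/(2xy) = -y/(2x)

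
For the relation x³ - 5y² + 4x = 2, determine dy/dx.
Apply d/dx to both sides, remembering that y depends on x. Each occurrence of y therefore brings in a y' = dy/dx via the chain rule.

With F(x, y) equal to the left-hand side minus the right, differentiate F term by term:
  d/dx[x^3] = 3x^2
  d/dx[4x] = 4
  d/dx[-5y^2] = -10y·y'
  d/dx[-2] = 0
Adding these up, d/dx[F] = 0 becomes
  (3x^2 + 4) + (-10y)·y' = 0,
so isolating y',
  dy/dx = -(3x^2 + 4)/(-10y) = (3x^2 + 4)/(10y)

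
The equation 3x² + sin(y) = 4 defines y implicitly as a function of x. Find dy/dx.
Apply d/dx to both sides, remembering that y depends on x. Each occurrence of y therefore brings in a y' = dy/dx via the chain rule.

With F(x, y) equal to the left-hand side minus the right, differentiate F term by term:
  d/dx[3x^2] = 6x
  d/dx[sin(y)] = y'·cos(y)
  d/dx[-4] = 0
Adding these up, d/dx[F] = 0 becomes
  (6x) + (cos(y))·y' = 0,
so isolating y',
  dy/dx = -(6x)/(cos(y)) = -6x/cos(y)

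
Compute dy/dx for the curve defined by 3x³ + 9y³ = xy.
Take d/dx of both sides. Since y is implicitly a function of x, the chain rule attaches a y' = dy/dx factor whenever we differentiate through y.

Set F(x, y) = (left side) − (right side), so the curve is F = 0. Differentiating each term of F:
  d/dx[3x^3] = 9x^2
  d/dx[-xy] = -x·y' - y
  d/dx[9y^3] = 27y^2·y'

Collecting, the y'-free part is the partial derivative in x and the y' coefficient is the partial derivative in y:
  ∂F/∂x = 9x^2 - y
  ∂F/∂y = -x + 27y^2

so d/dx[F(x, y(x))] = ∂F/∂x + (∂F/∂y)·y' = 0. Rearranging,
  dy/dx = -(∂F/∂x)/(∂F/∂y) = -(9x^2 - y)/(-x + 27y^2) = (9x^2 - y)/(x - 27y^2)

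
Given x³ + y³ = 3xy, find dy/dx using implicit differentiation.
Apply d/dx to both sides, remembering that y depends on x. Each occurrence of y therefore brings in a y' = dy/dx via the chain rule.

With F(x, y) equal to the left-hand side minus the right, differentiate F term by term:
  d/dx[x^3] = 3x^2
  d/dx[-3xy] = -3x·y' - 3y
  d/dx[y^3] = 3y^2·y'
Adding these up, d/dx[F] = 0 becomes
  (3x^2 - 3y) + (-3x + 3y^2)·y' = 0,
so isolating y',
  dy/dx = -(3x^2 - 3y)/(-3x + 3y^2) = (x^2 - y)/(x - y^2)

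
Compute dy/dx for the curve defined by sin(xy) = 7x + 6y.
Differentiate the relation implicitly: treat y = y(x) and apply the chain rule, so every y-derivative picks up a y' = dy/dx factor.

With everything moved to the left-hand side, differentiate term by term:
  d/dx[-7x] = -7
  d/dx[-6y] = -6·y'
  d/dx[sin(xy)] = (x·y' + y)·cos(xy)

Separating the contributions that come from x directly and those that come through y:
  without y':      y·cos(xy) - 7
  multiplying y':  x·cos(xy) - 6

so (y·cos(xy) - 7) + (x·cos(xy) - 6)·y' = 0, and therefore
  dy/dx = -(y·cos(xy) - 7)/(x·cos(xy) - 6) = (-y·cos(xy) + 7)/(x·cos(xy) - 6)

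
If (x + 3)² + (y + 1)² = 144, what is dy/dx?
Differentiate the relation implicitly: treat y = y(x) and apply the chain rule, so every y-derivative picks up a y' = dy/dx factor.

With everything moved to the left-hand side, differentiate term by term:
  d/dx[(x + 3)^2] = 2x + 6
  d/dx[(y + 1)^2] = 2·y'(y + 1)
  d/dx[-144] = 0

Separating the contributions that come from x directly and those that come through y:
  without y':      2x + 6
  multiplying y':  2y + 2

so (2x + 6) + (2y + 2)·y' = 0, and therefore
  dy/dx = -(2x + 6)/(2y + 2) = (-x - 3)/(y + 1)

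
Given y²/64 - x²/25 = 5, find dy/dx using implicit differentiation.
Differentiate both sides with respect to x, treating y as y(x). By the chain rule, any term containing y contributes a factor of y' = dy/dx when we differentiate it.

Move every term to one side and write the relation as F(x, y) = 0. Term by term,
  d/dx[-x^2/25] = -2x/25
  d/dx[y^2/64] = y·y'/32
  d/dx[-5] = 0

The pieces without y' make up ∂F/∂x and the coefficient of y' is ∂F/∂y:
  ∂F/∂x = -2x/25,
  ∂F/∂y = y/32.

Since d/dx[F] = ∂F/∂x + (∂F/∂y)·y' = 0, solve for y':
  (∂F/∂y)·y' = -∂F/∂x
  dy/dx = -(∂F/∂x)/(∂F/∂y) = -(-2x/25)/(y/32) = 64x/(25y)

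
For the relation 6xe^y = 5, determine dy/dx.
Differentiate both sides with respect to x, treating y as y(x). By the chain rule, any term containing y contributes a factor of y' = dy/dx when we differentiate it.

Move every term to one side and write the relation as F(x, y) = 0. Term by term,
  d/dx[6x·e^(y)] = 6x·y'·e^(y) + 6e^(y)
  d/dx[-5] = 0

The pieces without y' make up ∂F/∂x and the coefficient of y' is ∂F/∂y:
  ∂F/∂x = 6e^(y),
  ∂F/∂y = 6x·e^(y).

Since d/dx[F] = ∂F/∂x + (∂F/∂y)·y' = 0, solve for y':
  (∂F/∂y)·y' = -∂F/∂x
  dy/dx = -(∂F/∂x)/(∂F/∂y) = -(6e^(y))/(6x·e^(y)) = -1/x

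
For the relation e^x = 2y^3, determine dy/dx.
Apply d/dx to both sides, remembering that y depends on x. Each occurrence of y therefore brings in a y' = dy/dx via the chain rule.

With F(x, y) equal to the left-hand side minus the right, differentiate F term by term:
  d/dx[-2y^3] = -6y^2·y'
  d/dx[e^(x)] = e^(x)
Adding these up, d/dx[F] = 0 becomes
  (e^(x)) + (-6y^2)·y' = 0,
so isolating y',
  dy/dx = -(e^(x))/(-6y^2) = e^(x)/(6y^2)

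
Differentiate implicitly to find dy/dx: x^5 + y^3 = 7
Take d/dx of both sides. Since y is implicitly a function of x, the chain rule attaches a y' = dy/dx factor whenever we differentiate through y.

Set F(x, y) = (left side) − (right side), so the curve is F = 0. Differentiating each term of F:
  d/dx[x^5] = 5x^4
  d/dx[y^3] = 3y^2·y'
  d/dx[-7] = 0

Collecting, the y'-free part is the partial derivative in x and the y' coefficient is the partial derivative in y:
  ∂F/∂x = 5x^4
  ∂F/∂y = 3y^2

so d/dx[F(x, y(x))] = ∂F/∂x + (∂F/∂y)·y' = 0. Rearranging,
  dy/dx = -(∂F/∂x)/(∂F/∂y) = -(5x^4)/(3y^2) = -5x^4/(3y^2)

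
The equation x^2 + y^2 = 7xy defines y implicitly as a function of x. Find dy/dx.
Differentiate the relation implicitly: treat y = y(x) and apply the chain rule, so every y-derivative picks up a y' = dy/dx factor.

With everything moved to the left-hand side, differentiate term by term:
  d/dx[x^2] = 2x
  d/dx[-7xy] = -7x·y' - 7y
  d/dx[y^2] = 2y·y'

Separating the contributions that come from x directly and those that come through y:
  without y':      2x - 7y
  multiplying y':  -7x + 2y

so (2x - 7y) + (-7x + 2y)·y' = 0, and therefore
  dy/dx = -(2x - 7y)/(-7x + 2y) = (2x - 7y)/(7x - 2y)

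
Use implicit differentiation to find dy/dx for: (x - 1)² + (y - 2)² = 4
Apply d/dx to both sides, remembering that y depends on x. Each occurrence of y therefore brings in a y' = dy/dx via the chain rule.

With F(x, y) equal to the left-hand side minus the right, differentiate F term by term:
  d/dx[(x - 1)^2] = 2x - 2
  d/dx[(y - 2)^2] = 2·y'(y - 2)
  d/dx[-4] = 0
Adding these up, d/dx[F] = 0 becomes
  (2x - 2) + (2y - 4)·y' = 0,
so isolating y',
  dy/dx = -(2x - 2)/(2y - 4) = (1 - x)/(y - 2)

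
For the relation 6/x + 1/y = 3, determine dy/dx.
Take d/dx of both sides. Since y is implicitly a function of x, the chain rule attaches a y' = dy/dx factor whenever we differentiate through y.

Set F(x, y) = (left side) − (right side), so the curve is F = 0. Differentiating each term of F:
  d/dx[1/y] = -y'/y^2
  d/dx[6/x] = -6/x^2
  d/dx[-3] = 0

Collecting, the y'-free part is the partial derivative in x and the y' coefficient is the partial derivative in y:
  ∂F/∂x = -6/x^2
  ∂F/∂y = -1/y^2

so d/dx[F(x, y(x))] = ∂F/∂x + (∂F/∂y)·y' = 0. Rearranging,
  dy/dx = -(∂F/∂x)/(∂F/∂y) = -(-6/x^2)/(-1/y^2) = -6y^2/x^2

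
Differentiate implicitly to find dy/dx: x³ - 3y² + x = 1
Take d/dx of both sides. Since y is implicitly a function of x, the chain rule attaches a y' = dy/dx factor whenever we differentiate through y.

Set F(x, y) = (left side) − (right side), so the curve is F = 0. Differentiating each term of F:
  d/dx[x^3] = 3x^2
  d/dx[x] = 1
  d/dx[-3y^2] = -6y·y'
  d/dx[-1] = 0

Collecting, the y'-free part is the partial derivative in x and the y' coefficient is the partial derivative in y:
  ∂F/∂x = 3x^2 + 1
  ∂F/∂y = -6y

so d/dx[F(x, y(x))] = ∂F/∂x + (∂F/∂y)·y' = 0. Rearranging,
  dy/dx = -(∂F/∂x)/(∂F/∂y) = -(3x^2 + 1)/(-6y) = (3x^2 + 1)/(6y)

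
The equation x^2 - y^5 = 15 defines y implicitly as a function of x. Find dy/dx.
Differentiate both sides with respect to x, treating y as y(x). By the chain rule, any term containing y contributes a factor of y' = dy/dx when we differentiate it.

Move every term to one side and write the relation as F(x, y) = 0. Term by term,
  d/dx[x^2] = 2x
  d/dx[-y^5] = -5y^4·y'
  d/dx[-15] = 0

The pieces without y' make up ∂F/∂x and the coefficient of y' is ∂F/∂y:
  ∂F/∂x = 2x,
  ∂F/∂y = -5y^4.

Since d/dx[F] = ∂F/∂x + (∂F/∂y)·y' = 0, solve for y':
  (∂F/∂y)·y' = -∂F/∂x
  dy/dx = -(∂F/∂x)/(∂F/∂y) = -(2x)/(-5y^4) = 2x/(5y^4)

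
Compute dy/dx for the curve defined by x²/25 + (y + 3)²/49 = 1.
Apply d/dx to both sides, remembering that y depends on x. Each occurrence of y therefore brings in a y' = dy/dx via the chain rule.

With F(x, y) equal to the left-hand side minus the right, differentiate F term by term:
  d/dx[x^2/25] = 2x/25
  d/dx[(y + 3)^2/49] = 2·y'(y + 3)/49
  d/dx[-1] = 0
Adding these up, d/dx[F] = 0 becomes
  (2x/25) + (2y/49 + 6/49)·y' = 0,
so isolating y',
  dy/dx = -(2x/25)/(2y/49 + 6/49)
        = -(2x/25)/(2(y + 3)/49) = -49x/(25y + 75)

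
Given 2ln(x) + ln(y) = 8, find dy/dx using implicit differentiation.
Differentiate both sides with respect to x, treating y as y(x). By the chain rule, any term containing y contributes a factor of y' = dy/dx when we differentiate it.

Move every term to one side and write the relation as F(x, y) = 0. Term by term,
  d/dx[2ln(x)] = 2/x
  d/dx[ln(y)] = y'/y
  d/dx[-8] = 0

The pieces without y' make up ∂F/∂x and the coefficient of y' is ∂F/∂y:
  ∂F/∂x = 2/x,
  ∂F/∂y = 1/y.

Since d/dx[F] = ∂F/∂x + (∂F/∂y)·y' = 0, solve for y':
  (∂F/∂y)·y' = -∂F/∂x
  dy/dx = -(∂F/∂x)/(∂F/∂y) = -(2/x)/(1/y) = -2y/x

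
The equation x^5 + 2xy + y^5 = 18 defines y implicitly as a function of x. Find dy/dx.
Differentiate the relation implicitly: treat y = y(x) and apply the chain rule, so every y-derivative picks up a y' = dy/dx factor.

With everything moved to the left-hand side, differentiate term by term:
  d/dx[x^5] = 5x^4
  d/dx[2xy] = 2x·y' + 2y
  d/dx[y^5] = 5y^4·y'
  d/dx[-18] = 0

Separating the contributions that come from x directly and those that come through y:
  without y':      5x^4 + 2y
  multiplying y':  2x + 5y^4

so (5x^4 + 2y) + (2x + 5y^4)·y' = 0, and therefore
  dy/dx = -(5x^4 + 2y)/(2x + 5y^4) = (-5x^4 - 2y)/(2x + 5y^4)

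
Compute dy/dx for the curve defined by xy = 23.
Apply d/dx to both sides, remembering that y depends on x. Each occurrence of y therefore brings in a y' = dy/dx via the chain rule.

With F(x, y) equal to the left-hand side minus the right, differentiate F term by term:
  d/dx[xy] = x·y' + y
  d/dx[-23] = 0
Adding these up, d/dx[F] = 0 becomes
  (y) + (x)·y' = 0,
so isolating y',
  dy/dx = -(y)/(x) = -y/x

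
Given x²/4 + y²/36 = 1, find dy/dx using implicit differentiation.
Differentiate both sides with respect to x, treating y as y(x). By the chain rule, any term containing y contributes a factor of y' = dy/dx when we differentiate it.

Move every term to one side and write the relation as F(x, y) = 0. Term by term,
  d/dx[x^2/4] = x/2
  d/dx[y^2/36] = y·y'/18
  d/dx[-1] = 0

The pieces without y' make up ∂F/∂x and the coefficient of y' is ∂F/∂y:
  ∂F/∂x = x/2,
  ∂F/∂y = y/18.

Since d/dx[F] = ∂F/∂x + (∂F/∂y)·y' = 0, solve for y':
  (∂F/∂y)·y' = -∂F/∂x
  dy/dx = -(∂F/∂x)/(∂F/∂y) = -(x/2)/(y/18) = -9x/y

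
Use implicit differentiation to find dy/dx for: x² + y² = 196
Apply d/dx to both sides, remembering that y depends on x. Each occurrence of y therefore brings in a y' = dy/dx via the chain rule.

With F(x, y) equal to the left-hand side minus the right, differentiate F term by term:
  d/dx[x^2] = 2x
  d/dx[y^2] = 2y·y'
  d/dx[-196] = 0
Adding these up, d/dx[F] = 0 becomes
  (2x) + (2y)·y' = 0,
so isolating y',
  dy/dx = -(2x)/(2y) = -x/y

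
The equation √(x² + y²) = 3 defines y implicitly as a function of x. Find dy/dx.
Differentiate both sides with respect to x, treating y as y(x). By the chain rule, any term containing y contributes a factor of y' = dy/dx when we differentiate it.

Move every term to one side and write the relation as F(x, y) = 0. Term by term,
  d/dx[√(x^2 + y^2)] = (x + y·y')/√(x^2 + y^2)
  d/dx[-3] = 0

The pieces without y' make up ∂F/∂x and the coefficient of y' is ∂F/∂y:
  ∂F/∂x = x/√(x^2 + y^2),
  ∂F/∂y = y/√(x^2 + y^2).

Since d/dx[F] = ∂F/∂x + (∂F/∂y)·y' = 0, solve for y':
  (∂F/∂y)·y' = -∂F/∂x
  dy/dx = -(∂F/∂x)/(∂F/∂y) = -(x/√(x^2 + y^2))/(y/√(x^2 + y^2)) = -x/y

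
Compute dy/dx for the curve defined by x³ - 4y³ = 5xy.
Take d/dx of both sides. Since y is implicitly a function of x, the chain rule attaches a y' = dy/dx factor whenever we differentiate through y.

Set F(x, y) = (left side) − (right side), so the curve is F = 0. Differentiating each term of F:
  d/dx[x^3] = 3x^2
  d/dx[-5xy] = -5x·y' - 5y
  d/dx[-4y^3] = -12y^2·y'

Collecting, the y'-free part is the partial derivative in x and the y' coefficient is the partial derivative in y:
  ∂F/∂x = 3x^2 - 5y
  ∂F/∂y = -5x - 12y^2

so d/dx[F(x, y(x))] = ∂F/∂x + (∂F/∂y)·y' = 0. Rearranging,
  dy/dx = -(∂F/∂x)/(∂F/∂y) = -(3x^2 - 5y)/(-5x - 12y^2) = (3x^2 - 5y)/(5x + 12y^2)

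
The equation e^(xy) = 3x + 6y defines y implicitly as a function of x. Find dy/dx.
Take d/dx of both sides. Since y is implicitly a function of x, the chain rule attaches a y' = dy/dx factor whenever we differentiate through y.

Set F(x, y) = (left side) − (right side), so the curve is F = 0. Differentiating each term of F:
  d/dx[-3x] = -3
  d/dx[-6y] = -6·y'
  d/dx[e^(xy)] = (x·y' + y)·e^(xy)

Collecting, the y'-free part is the partial derivative in x and the y' coefficient is the partial derivative in y:
  ∂F/∂x = y·e^(xy) - 3
  ∂F/∂y = x·e^(xy) - 6

so d/dx[F(x, y(x))] = ∂F/∂x + (∂F/∂y)·y' = 0. Rearranging,
  dy/dx = -(∂F/∂x)/(∂F/∂y) = -(y·e^(xy) - 3)/(x·e^(xy) - 6) = (-y·e^(xy) + 3)/(x·e^(xy) - 6)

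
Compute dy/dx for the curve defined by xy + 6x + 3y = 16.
Differentiate the relation implicitly: treat y = y(x) and apply the chain rule, so every y-derivative picks up a y' = dy/dx factor.

With everything moved to the left-hand side, differentiate term by term:
  d/dx[xy] = x·y' + y
  d/dx[6x] = 6
  d/dx[3y] = 3·y'
  d/dx[-16] = 0

Separating the contributions that come from x directly and those that come through y:
  without y':      y + 6
  multiplying y':  x + 3

so (y + 6) + (x + 3)·y' = 0, and therefore
  dy/dx = -(y + 6)/(x + 3) = (-y - 6)/(x + 3)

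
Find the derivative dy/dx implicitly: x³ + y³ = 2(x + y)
Apply d/dx to both sides, remembering that y depends on x. Each occurrence of y therefore brings in a y' = dy/dx via the chain rule.

With F(x, y) equal to the left-hand side minus the right, differentiate F term by term:
  d/dx[x^3] = 3x^2
  d/dx[-2x] = -2
  d/dx[y^3] = 3y^2·y'
  d/dx[-2y] = -2·y'
Adding these up, d/dx[F] = 0 becomes
  (3x^2 - 2) + (3y^2 - 2)·y' = 0,
so isolating y',
  dy/dx = -(3x^2 - 2)/(3y^2 - 2) = (2 - 3x^2)/(3y^2 - 2)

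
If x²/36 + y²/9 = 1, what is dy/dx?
Differentiate the relation implicitly: treat y = y(x) and apply the chain rule, so every y-derivative picks up a y' = dy/dx factor.

With everything moved to the left-hand side, differentiate term by term:
  d/dx[x^2/36] = x/18
  d/dx[y^2/9] = 2y·y'/9
  d/dx[-1] = 0

Separating the contributions that come from x directly and those that come through y:
  without y':      x/18
  multiplying y':  2y/9

so (x/18) + (2y/9)·y' = 0, and therefore
  dy/dx = -(x/18)/(2y/9) = -x/(4y)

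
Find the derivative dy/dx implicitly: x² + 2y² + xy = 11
Apply d/dx to both sides, remembering that y depends on x. Each occurrence of y therefore brings in a y' = dy/dx via the chain rule.

With F(x, y) equal to the left-hand side minus the right, differentiate F term by term:
  d/dx[x^2] = 2x
  d/dx[xy] = x·y' + y
  d/dx[2y^2] = 4y·y'
  d/dx[-11] = 0
Adding these up, d/dx[F] = 0 becomes
  (2x + y) + (x + 4y)·y' = 0,
so isolating y',
  dy/dx = -(2x + y)/(x + 4y) = (-2x - y)/(x + 4y)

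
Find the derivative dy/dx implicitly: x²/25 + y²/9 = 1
Apply d/dx to both sides, remembering that y depends on x. Each occurrence of y therefore brings in a y' = dy/dx via the chain rule.

With F(x, y) equal to the left-hand side minus the right, differentiate F term by term:
  d/dx[x^2/25] = 2x/25
  d/dx[y^2/9] = 2y·y'/9
  d/dx[-1] = 0
Adding these up, d/dx[F] = 0 becomes
  (2x/25) + (2y/9)·y' = 0,
so isolating y',
  dy/dx = -(2x/25)/(2y/9) = -9x/(25y)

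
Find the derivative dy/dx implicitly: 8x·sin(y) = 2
Apply d/dx to both sides, remembering that y depends on x. Each occurrence of y therefore brings in a y' = dy/dx via the chain rule.

With F(x, y) equal to the left-hand side minus the right, differentiate F term by term:
  d/dx[8x·sin(y)] = 8x·y'·cos(y) + 8sin(y)
  d/dx[-2] = 0
Adding these up, d/dx[F] = 0 becomes
  (8sin(y)) + (8x·cos(y))·y' = 0,
so isolating y',
  dy/dx = -(8sin(y))/(8x·cos(y)) = -tan(y)/x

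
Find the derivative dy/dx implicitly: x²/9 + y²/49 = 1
Differentiate both sides with respect to x, treating y as y(x). By the chain rule, any term containing y contributes a factor of y' = dy/dx when we differentiate it.

Move every term to one side and write the relation as F(x, y) = 0. Term by term,
  d/dx[x^2/9] = 2x/9
  d/dx[y^2/49] = 2y·y'/49
  d/dx[-1] = 0

The pieces without y' make up ∂F/∂x and the coefficient of y' is ∂F/∂y:
  ∂F/∂x = 2x/9,
  ∂F/∂y = 2y/49.

Since d/dx[F] = ∂F/∂x + (∂F/∂y)·y' = 0, solve for y':
  (∂F/∂y)·y' = -∂F/∂x
  dy/dx = -(∂F/∂x)/(∂F/∂y) = -(2x/9)/(2y/49) = -49x/(9y)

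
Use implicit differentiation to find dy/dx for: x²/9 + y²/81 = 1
Apply d/dx to both sides, remembering that y depends on x. Each occurrence of y therefore brings in a y' = dy/dx via the chain rule.

With F(x, y) equal to the left-hand side minus the right, differentiate F term by term:
  d/dx[x^2/9] = 2x/9
  d/dx[y^2/81] = 2y·y'/81
  d/dx[-1] = 0
Adding these up, d/dx[F] = 0 becomes
  (2x/9) + (2y/81)·y' = 0,
so isolating y',
  dy/dx = -(2x/9)/(2y/81) = -9x/y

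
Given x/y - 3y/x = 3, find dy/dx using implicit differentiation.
Differentiate both sides with respect to x, treating y as y(x). By the chain rule, any term containing y contributes a factor of y' = dy/dx when we differentiate it.

Move every term to one side and write the relation as F(x, y) = 0. Term by term,
  d/dx[x/y] = -x·y'/y^2 + 1/y
  d/dx[-3y/x] = -3·y'/x + 3y/x^2
  d/dx[-3] = 0

The pieces without y' make up ∂F/∂x and the coefficient of y' is ∂F/∂y:
  ∂F/∂x = 1/y + 3y/x^2,
  ∂F/∂y = -x/y^2 - 3/x.

Since d/dx[F] = ∂F/∂x + (∂F/∂y)·y' = 0, solve for y':
  (∂F/∂y)·y' = -∂F/∂x
  dy/dx = -(∂F/∂x)/(∂F/∂y) = -(1/y + 3y/x^2)/(-x/y^2 - 3/x)
        = -((x^2 + 3y^2)/(x^2y))/(-(x^2 + 3y^2)/(xy^2)) = y/x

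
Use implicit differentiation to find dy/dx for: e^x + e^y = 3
Apply d/dx to both sides, remembering that y depends on x. Each occurrence of y therefore brings in a y' = dy/dx via the chain rule.

With F(x, y) equal to the left-hand side minus the right, differentiate F term by term:
  d/dx[e^(x)] = e^(x)
  d/dx[e^(y)] = y'·e^(y)
  d/dx[-3] = 0
Adding these up, d/dx[F] = 0 becomes
  (e^(x)) + (e^(y))·y' = 0,
so isolating y',
  dy/dx = -(e^(x))/(e^(y)) = -e^(x - y)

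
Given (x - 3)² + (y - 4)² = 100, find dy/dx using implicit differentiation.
Differentiate the relation implicitly: treat y = y(x) and apply the chain rule, so every y-derivative picks up a y' = dy/dx factor.

With everything moved to the left-hand side, differentiate term by term:
  d/dx[(x - 3)^2] = 2x - 6
  d/dx[(y - 4)^2] = 2·y'(y - 4)
  d/dx[-100] = 0

Separating the contributions that come from x directly and those that come through y:
  without y':      2x - 6
  multiplying y':  2y - 8

so (2x - 6) + (2y - 8)·y' = 0, and therefore
  dy/dx = -(2x - 6)/(2y - 8) = (3 - x)/(y - 4)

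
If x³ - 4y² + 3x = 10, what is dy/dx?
Differentiate the relation implicitly: treat y = y(x) and apply the chain rule, so every y-derivative picks up a y' = dy/dx factor.

With everything moved to the left-hand side, differentiate term by term:
  d/dx[x^3] = 3x^2
  d/dx[3x] = 3
  d/dx[-4y^2] = -8y·y'
  d/dx[-10] = 0

Separating the contributions that come from x directly and those that come through y:
  without y':      3x^2 + 3
  multiplying y':  -8y

so (3x^2 + 3) + (-8y)·y' = 0, and therefore
  dy/dx = -(3x^2 + 3)/(-8y) = 3(x^2 + 1)/(8y)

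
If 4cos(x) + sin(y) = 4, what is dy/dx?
Apply d/dx to both sides, remembering that y depends on x. Each occurrence of y therefore brings in a y' = dy/dx via the chain rule.

With F(x, y) equal to the left-hand side minus the right, differentiate F term by term:
  d/dx[sin(y)] = y'·cos(y)
  d/dx[4cos(x)] = -4sin(x)
  d/dx[-4] = 0
Adding these up, d/dx[F] = 0 becomes
  (-4sin(x)) + (cos(y))·y' = 0,
so isolating y',
  dy/dx = -(-4sin(x))/(cos(y)) = 4sin(x)/cos(y)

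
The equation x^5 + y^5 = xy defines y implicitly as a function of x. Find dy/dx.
Differentiate the relation implicitly: treat y = y(x) and apply the chain rule, so every y-derivative picks up a y' = dy/dx factor.

With everything moved to the left-hand side, differentiate term by term:
  d/dx[x^5] = 5x^4
  d/dx[-xy] = -x·y' - y
  d/dx[y^5] = 5y^4·y'

Separating the contributions that come from x directly and those that come through y:
  without y':      5x^4 - y
  multiplying y':  -x + 5y^4

so (5x^4 - y) + (-x + 5y^4)·y' = 0, and therefore
  dy/dx = -(5x^4 - y)/(-x + 5y^4) = (5x^4 - y)/(x - 5y^4)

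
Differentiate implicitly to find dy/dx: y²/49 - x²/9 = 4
Differentiate the relation implicitly: treat y = y(x) and apply the chain rule, so every y-derivative picks up a y' = dy/dx factor.

With everything moved to the left-hand side, differentiate term by term:
  d/dx[-x^2/9] = -2x/9
  d/dx[y^2/49] = 2y·y'/49
  d/dx[-4] = 0

Separating the contributions that come from x directly and those that come through y:
  without y':      -2x/9
  multiplying y':  2y/49

so (-2x/9) + (2y/49)·y' = 0, and therefore
  dy/dx = -(-2x/9)/(2y/49) = 49x/(9y)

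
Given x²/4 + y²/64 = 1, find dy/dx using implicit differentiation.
Apply d/dx to both sides, remembering that y depends on x. Each occurrence of y therefore brings in a y' = dy/dx via the chain rule.

With F(x, y) equal to the left-hand side minus the right, differentiate F term by term:
  d/dx[x^2/4] = x/2
  d/dx[y^2/64] = y·y'/32
  d/dx[-1] = 0
Adding these up, d/dx[F] = 0 becomes
  (x/2) + (y/32)·y' = 0,
so isolating y',
  dy/dx = -(x/2)/(y/32) = -16x/y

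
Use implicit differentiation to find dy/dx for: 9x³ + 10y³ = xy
Differentiate the relation implicitly: treat y = y(x) and apply the chain rule, so every y-derivative picks up a y' = dy/dx factor.

With everything moved to the left-hand side, differentiate term by term:
  d/dx[9x^3] = 27x^2
  d/dx[-xy] = -x·y' - y
  d/dx[10y^3] = 30y^2·y'

Separating the contributions that come from x directly and those that come through y:
  without y':      27x^2 - y
  multiplying y':  -x + 30y^2

so (27x^2 - y) + (-x + 30y^2)·y' = 0, and therefore
  dy/dx = -(27x^2 - y)/(-x + 30y^2) = (27x^2 - y)/(x - 30y^2)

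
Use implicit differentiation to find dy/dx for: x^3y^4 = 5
Take d/dx of both sides. Since y is implicitly a function of x, the chain rule attaches a y' = dy/dx factor whenever we differentiate through y.

Set F(x, y) = (left side) − (right side), so the curve is F = 0. Differentiating each term of F:
  d/dx[x^3y^4] = 4x^3y^3·y' + 3x^2y^4
  d/dx[-5] = 0

Collecting, the y'-free part is the partial derivative in x and the y' coefficient is the partial derivative in y:
  ∂F/∂x = 3x^2y^4
  ∂F/∂y = 4x^3y^3

so d/dx[F(x, y(x))] = ∂F/∂x + (∂F/∂y)·y' = 0. Rearranging,
  dy/dx = -(∂F/∂x)/(∂F/∂y) = -(3x^2y^4)/(4x^3y^3) = -3y/(4x)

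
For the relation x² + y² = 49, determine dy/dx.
Differentiate both sides with respect to x, treating y as y(x). By the chain rule, any term containing y contributes a factor of y' = dy/dx when we differentiate it.

Move every term to one side and write the relation as F(x, y) = 0. Term by term,
  d/dx[x^2] = 2x
  d/dx[y^2] = 2y·y'
  d/dx[-49] = 0

The pieces without y' make up ∂F/∂x and the coefficient of y' is ∂F/∂y:
  ∂F/∂x = 2x,
  ∂F/∂y = 2y.

Since d/dx[F] = ∂F/∂x + (∂F/∂y)·y' = 0, solve for y':
  (∂F/∂y)·y' = -∂F/∂x
  dy/dx = -(∂F/∂x)/(∂F/∂y) = -(2x)/(2y) = -x/y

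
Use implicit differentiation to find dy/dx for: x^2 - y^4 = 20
Differentiate both sides with respect to x, treating y as y(x). By the chain rule, any term containing y contributes a factor of y' = dy/dx when we differentiate it.

Move every term to one side and write the relation as F(x, y) = 0. Term by term,
  d/dx[x^2] = 2x
  d/dx[-y^4] = -4y^3·y'
  d/dx[-20] = 0

The pieces without y' make up ∂F/∂x and the coefficient of y' is ∂F/∂y:
  ∂F/∂x = 2x,
  ∂F/∂y = -4y^3.

Since d/dx[F] = ∂F/∂x + (∂F/∂y)·y' = 0, solve for y':
  (∂F/∂y)·y' = -∂F/∂x
  dy/dx = -(∂F/∂x)/(∂F/∂y) = -(2x)/(-4y^3) = x/(2y^3)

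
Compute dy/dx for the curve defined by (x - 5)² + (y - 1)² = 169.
Take d/dx of both sides. Since y is implicitly a function of x, the chain rule attaches a y' = dy/dx factor whenever we differentiate through y.

Set F(x, y) = (left side) − (right side), so the curve is F = 0. Differentiating each term of F:
  d/dx[(x - 5)^2] = 2x - 10
  d/dx[(y - 1)^2] = 2·y'(y - 1)
  d/dx[-169] = 0

Collecting, the y'-free part is the partial derivative in x and the y' coefficient is the partial derivative in y:
  ∂F/∂x = 2x - 10
  ∂F/∂y = 2y - 2

so d/dx[F(x, y(x))] = ∂F/∂x + (∂F/∂y)·y' = 0. Rearranging,
  dy/dx = -(∂F/∂x)/(∂F/∂y) = -(2x - 10)/(2y - 2) = (5 - x)/(y - 1)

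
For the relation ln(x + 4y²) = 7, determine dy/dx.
Apply d/dx to both sides, remembering that y depends on x. Each occurrence of y therefore brings in a y' = dy/dx via the chain rule.

With F(x, y) equal to the left-hand side minus the right, differentiate F term by term:
  d/dx[ln(x + 4y^2)] = (8y·y' + 1)/(x + 4y^2)
  d/dx[-7] = 0
Adding these up, d/dx[F] = 0 becomes
  (1/(x + 4y^2)) + (8y/(x + 4y^2))·y' = 0,
so isolating y',
  dy/dx = -(1/(x + 4y^2))/(8y/(x + 4y^2)) = -1/(8y)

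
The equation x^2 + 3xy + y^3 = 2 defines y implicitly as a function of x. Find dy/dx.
Apply d/dx to both sides, remembering that y depends on x. Each occurrence of y therefore brings in a y' = dy/dx via the chain rule.

With F(x, y) equal to the left-hand side minus the right, differentiate F term by term:
  d/dx[x^2] = 2x
  d/dx[3xy] = 3x·y' + 3y
  d/dx[y^3] = 3y^2·y'
  d/dx[-2] = 0
Adding these up, d/dx[F] = 0 becomes
  (2x + 3y) + (3x + 3y^2)·y' = 0,
so isolating y',
  dy/dx = -(2x + 3y)/(3x + 3y^2) = (-2x/3 - y)/(x + y^2)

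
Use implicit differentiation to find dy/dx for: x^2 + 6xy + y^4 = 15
Take d/dx of both sides. Since y is implicitly a function of x, the chain rule attaches a y' = dy/dx factor whenever we differentiate through y.

Set F(x, y) = (left side) − (right side), so the curve is F = 0. Differentiating each term of F:
  d/dx[x^2] = 2x
  d/dx[6xy] = 6x·y' + 6y
  d/dx[y^4] = 4y^3·y'
  d/dx[-15] = 0

Collecting, the y'-free part is the partial derivative in x and the y' coefficient is the partial derivative in y:
  ∂F/∂x = 2x + 6y
  ∂F/∂y = 6x + 4y^3

so d/dx[F(x, y(x))] = ∂F/∂x + (∂F/∂y)·y' = 0. Rearranging,
  dy/dx = -(∂F/∂x)/(∂F/∂y) = -(2x + 6y)/(6x + 4y^3) = (-x - 3y)/(3x + 2y^3)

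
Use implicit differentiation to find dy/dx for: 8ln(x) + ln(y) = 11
Apply d/dx to both sides, remembering that y depends on x. Each occurrence of y therefore brings in a y' = dy/dx via the chain rule.

With F(x, y) equal to the left-hand side minus the right, differentiate F term by term:
  d/dx[8ln(x)] = 8/x
  d/dx[ln(y)] = y'/y
  d/dx[-11] = 0
Adding these up, d/dx[F] = 0 becomes
  (8/x) + (1/y)·y' = 0,
so isolating y',
  dy/dx = -(8/x)/(1/y) = -8y/x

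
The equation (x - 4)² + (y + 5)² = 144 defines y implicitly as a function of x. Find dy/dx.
Apply d/dx to both sides, remembering that y depends on x. Each occurrence of y therefore brings in a y' = dy/dx via the chain rule.

With F(x, y) equal to the left-hand side minus the right, differentiate F term by term:
  d/dx[(x - 4)^2] = 2x - 8
  d/dx[(y + 5)^2] = 2·y'(y + 5)
  d/dx[-144] = 0
Adding these up, d/dx[F] = 0 becomes
  (2x - 8) + (2y + 10)·y' = 0,
so isolating y',
  dy/dx = -(2x - 8)/(2y + 10) = (4 - x)/(y + 5)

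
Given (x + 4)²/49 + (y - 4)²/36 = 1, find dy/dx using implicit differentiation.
Apply d/dx to both sides, remembering that y depends on x. Each occurrence of y therefore brings in a y' = dy/dx via the chain rule.

With F(x, y) equal to the left-hand side minus the right, differentiate F term by term:
  d/dx[(x + 4)^2/49] = 2x/49 + 8/49
  d/dx[(y - 4)^2/36] = y'(y - 4)/18
  d/dx[-1] = 0
Adding these up, d/dx[F] = 0 becomes
  (2x/49 + 8/49) + (y/18 - 2/9)·y' = 0,
so isolating y',
  dy/dx = -(2x/49 + 8/49)/(y/18 - 2/9)
        = -(2(x + 4)/49)/((y - 4)/18) = 36(-x - 4)/(49(y - 4))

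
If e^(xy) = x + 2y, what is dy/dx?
Apply d/dx to both sides, remembering that y depends on x. Each occurrence of y therefore brings in a y' = dy/dx via the chain rule.

With F(x, y) equal to the left-hand side minus the right, differentiate F term by term:
  d/dx[-x] = -1
  d/dx[-2y] = -2·y'
  d/dx[e^(xy)] = (x·y' + y)·e^(xy)
Adding these up, d/dx[F] = 0 becomes
  (y·e^(xy) - 1) + (x·e^(xy) - 2)·y' = 0,
so isolating y',
  dy/dx = -(y·e^(xy) - 1)/(x·e^(xy) - 2) = (-y·e^(xy) + 1)/(x·e^(xy) - 2)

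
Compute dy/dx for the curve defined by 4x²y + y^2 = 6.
Take d/dx of both sides. Since y is implicitly a function of x, the chain rule attaches a y' = dy/dx factor whenever we differentiate through y.

Set F(x, y) = (left side) − (right side), so the curve is F = 0. Differentiating each term of F:
  d/dx[4x^2y] = 4x^2·y' + 8xy
  d/dx[y^2] = 2y·y'
  d/dx[-6] = 0

Collecting, the y'-free part is the partial derivative in x and the y' coefficient is the partial derivative in y:
  ∂F/∂x = 8xy
  ∂F/∂y = 4x^2 + 2y

so d/dx[F(x, y(x))] = ∂F/∂x + (∂F/∂y)·y' = 0. Rearranging,
  dy/dx = -(∂F/∂x)/(∂F/∂y) = -(8xy)/(4x^2 + 2y) = -4xy/(2x^2 + y)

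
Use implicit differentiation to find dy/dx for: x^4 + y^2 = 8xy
Apply d/dx to both sides, remembering that y depends on x. Each occurrence of y therefore brings in a y' = dy/dx via the chain rule.

With F(x, y) equal to the left-hand side minus the right, differentiate F term by term:
  d/dx[x^4] = 4x^3
  d/dx[-8xy] = -8x·y' - 8y
  d/dx[y^2] = 2y·y'
Adding these up, d/dx[F] = 0 becomes
  (4x^3 - 8y) + (-8x + 2y)·y' = 0,
so isolating y',
  dy/dx = -(4x^3 - 8y)/(-8x + 2y) = 2(x^3 - 2y)/(4x - y)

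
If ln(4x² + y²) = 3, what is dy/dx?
Apply d/dx to both sides, remembering that y depends on x. Each occurrence of y therefore brings in a y' = dy/dx via the chain rule.

With F(x, y) equal to the left-hand side minus the right, differentiate F term by term:
  d/dx[ln(4x^2 + y^2)] = (8x + 2y·y')/(4x^2 + y^2)
  d/dx[-3] = 0
Adding these up, d/dx[F] = 0 becomes
  (8x/(4x^2 + y^2)) + (2y/(4x^2 + y^2))·y' = 0,
so isolating y',
  dy/dx = -(8x/(4x^2 + y^2))/(2y/(4x^2 + y^2)) = -4x/y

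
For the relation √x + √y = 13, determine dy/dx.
Differentiate both sides with respect to x, treating y as y(x). By the chain rule, any term containing y contributes a factor of y' = dy/dx when we differentiate it.

Move every term to one side and write the relation as F(x, y) = 0. Term by term,
  d/dx[√(x)] = 1/(2√(x))
  d/dx[√(y)] = y'/(2√(y))
  d/dx[-13] = 0

The pieces without y' make up ∂F/∂x and the coefficient of y' is ∂F/∂y:
  ∂F/∂x = 1/(2√(x)),
  ∂F/∂y = 1/(2√(y)).

Since d/dx[F] = ∂F/∂x + (∂F/∂y)·y' = 0, solve for y':
  (∂F/∂y)·y' = -∂F/∂x
  dy/dx = -(∂F/∂x)/(∂F/∂y) = -(1/(2√(x)))/(1/(2√(y))) = -√(y)/√(x)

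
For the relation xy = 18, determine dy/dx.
Differentiate the relation implicitly: treat y = y(x) and apply the chain rule, so every y-derivative picks up a y' = dy/dx factor.

With everything moved to the left-hand side, differentiate term by term:
  d/dx[xy] = x·y' + y
  d/dx[-18] = 0

Separating the contributions that come from x directly and those that come through y:
  without y':      y
  multiplying y':  x

so (y) + (x)·y' = 0, and therefore
  dy/dx = -(y)/(x) = -y/x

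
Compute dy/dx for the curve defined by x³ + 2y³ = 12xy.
Differentiate the relation implicitly: treat y = y(x) and apply the chain rule, so every y-derivative picks up a y' = dy/dx factor.

With everything moved to the left-hand side, differentiate term by term:
  d/dx[x^3] = 3x^2
  d/dx[-12xy] = -12x·y' - 12y
  d/dx[2y^3] = 6y^2·y'

Separating the contributions that come from x directly and those that come through y:
  without y':      3x^2 - 12y
  multiplying y':  -12x + 6y^2

so (3x^2 - 12y) + (-12x + 6y^2)·y' = 0, and therefore
  dy/dx = -(3x^2 - 12y)/(-12x + 6y^2) = (x^2 - 4y)/(2(2x - y^2))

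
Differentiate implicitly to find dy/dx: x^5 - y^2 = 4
Take d/dx of both sides. Since y is implicitly a function of x, the chain rule attaches a y' = dy/dx factor whenever we differentiate through y.

Set F(x, y) = (left side) − (right side), so the curve is F = 0. Differentiating each term of F:
  d/dx[x^5] = 5x^4
  d/dx[-y^2] = -2y·y'
  d/dx[-4] = 0

Collecting, the y'-free part is the partial derivative in x and the y' coefficient is the partial derivative in y:
  ∂F/∂x = 5x^4
  ∂F/∂y = -2y

so d/dx[F(x, y(x))] = ∂F/∂x + (∂F/∂y)·y' = 0. Rearranging,
  dy/dx = -(∂F/∂x)/(∂F/∂y) = -(5x^4)/(-2y) = 5x^4/(2y)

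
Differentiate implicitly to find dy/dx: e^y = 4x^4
Differentiate both sides with respect to x, treating y as y(x). By the chain rule, any term containing y contributes a factor of y' = dy/dx when we differentiate it.

Move every term to one side and write the relation as F(x, y) = 0. Term by term,
  d/dx[-4x^4] = -16x^3
  d/dx[e^(y)] = y'·e^(y)

The pieces without y' make up ∂F/∂x and the coefficient of y' is ∂F/∂y:
  ∂F/∂x = -16x^3,
  ∂F/∂y = e^(y).

Since d/dx[F] = ∂F/∂x + (∂F/∂y)·y' = 0, solve for y':
  (∂F/∂y)·y' = -∂F/∂x
  dy/dx = -(∂F/∂x)/(∂F/∂y) = -(-16x^3)/(e^(y)) = 16x^3e^(-y)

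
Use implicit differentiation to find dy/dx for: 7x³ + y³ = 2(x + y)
Take d/dx of both sides. Since y is implicitly a function of x, the chain rule attaches a y' = dy/dx factor whenever we differentiate through y.

Set F(x, y) = (left side) − (right side), so the curve is F = 0. Differentiating each term of F:
  d/dx[7x^3] = 21x^2
  d/dx[-2x] = -2
  d/dx[y^3] = 3y^2·y'
  d/dx[-2y] = -2·y'

Collecting, the y'-free part is the partial derivative in x and the y' coefficient is the partial derivative in y:
  ∂F/∂x = 21x^2 - 2
  ∂F/∂y = 3y^2 - 2

so d/dx[F(x, y(x))] = ∂F/∂x + (∂F/∂y)·y' = 0. Rearranging,
  dy/dx = -(∂F/∂x)/(∂F/∂y) = -(21x^2 - 2)/(3y^2 - 2) = (2 - 21x^2)/(3y^2 - 2)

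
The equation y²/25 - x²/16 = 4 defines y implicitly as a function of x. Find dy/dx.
Differentiate both sides with respect to x, treating y as y(x). By the chain rule, any term containing y contributes a factor of y' = dy/dx when we differentiate it.

Move every term to one side and write the relation as F(x, y) = 0. Term by term,
  d/dx[-x^2/16] = -x/8
  d/dx[y^2/25] = 2y·y'/25
  d/dx[-4] = 0

The pieces without y' make up ∂F/∂x and the coefficient of y' is ∂F/∂y:
  ∂F/∂x = -x/8,
  ∂F/∂y = 2y/25.

Since d/dx[F] = ∂F/∂x + (∂F/∂y)·y' = 0, solve for y':
  (∂F/∂y)·y' = -∂F/∂x
  dy/dx = -(∂F/∂x)/(∂F/∂y) = -(-x/8)/(2y/25) = 25x/(16y)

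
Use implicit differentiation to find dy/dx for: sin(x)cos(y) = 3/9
Take d/dx of both sides. Since y is implicitly a function of x, the chain rule attaches a y' = dy/dx factor whenever we differentiate through y.

Set F(x, y) = (left side) − (right side), so the curve is F = 0. Differentiating each term of F:
  d/dx[sin(x)·cos(y)] = -y'·sin(x)·sin(y) + cos(x)·cos(y)
  d/dx[-1/3] = 0

Collecting, the y'-free part is the partial derivative in x and the y' coefficient is the partial derivative in y:
  ∂F/∂x = cos(x)·cos(y)
  ∂F/∂y = -sin(x)·sin(y)

so d/dx[F(x, y(x))] = ∂F/∂x + (∂F/∂y)·y' = 0. Rearranging,
  dy/dx = -(∂F/∂x)/(∂F/∂y) = -(cos(x)·cos(y))/(-sin(x)·sin(y)) = 1/(tan(x)·tan(y))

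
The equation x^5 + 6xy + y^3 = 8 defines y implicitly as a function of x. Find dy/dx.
Differentiate both sides with respect to x, treating y as y(x). By the chain rule, any term containing y contributes a factor of y' = dy/dx when we differentiate it.

Move every term to one side and write the relation as F(x, y) = 0. Term by term,
  d/dx[x^5] = 5x^4
  d/dx[6xy] = 6x·y' + 6y
  d/dx[y^3] = 3y^2·y'
  d/dx[-8] = 0

The pieces without y' make up ∂F/∂x and the coefficient of y' is ∂F/∂y:
  ∂F/∂x = 5x^4 + 6y,
  ∂F/∂y = 6x + 3y^2.

Since d/dx[F] = ∂F/∂x + (∂F/∂y)·y' = 0, solve for y':
  (∂F/∂y)·y' = -∂F/∂x
  dy/dx = -(∂F/∂x)/(∂F/∂y) = -(5x^4 + 6y)/(6x + 3y^2) = (-5x^4 - 6y)/(3(2x + y^2))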